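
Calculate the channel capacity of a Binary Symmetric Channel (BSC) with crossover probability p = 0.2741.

For BSC with error probability p:
C = 1 - H(p) where H(p) is binary entropy
H(0.2741) = -0.2741 × log₂(0.2741) - 0.7259 × log₂(0.7259)
H(p) = 0.8473
C = 1 - 0.8473 = 0.1527 bits/use


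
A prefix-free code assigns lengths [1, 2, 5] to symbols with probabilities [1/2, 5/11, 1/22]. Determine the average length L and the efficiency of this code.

Average length L = Σ p_i × l_i = 1.6364 bits
Entropy H = 1.2197 bits
Efficiency η = H/L × 100% = 74.54%


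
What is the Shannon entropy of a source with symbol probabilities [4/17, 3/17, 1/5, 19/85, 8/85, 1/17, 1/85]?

H(X) = -Σ p(x) log₂ p(x)
  -4/17 × log₂(4/17) = 0.4912
  -3/17 × log₂(3/17) = 0.4416
  -1/5 × log₂(1/5) = 0.4644
  -19/85 × log₂(19/85) = 0.4832
  -8/85 × log₂(8/85) = 0.3209
  -1/17 × log₂(1/17) = 0.2404
  -1/85 × log₂(1/85) = 0.0754
H(X) = 2.5170 bits


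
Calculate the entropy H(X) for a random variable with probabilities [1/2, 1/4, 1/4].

H(X) = -Σ p(x) log₂ p(x)
  -1/2 × log₂(1/2) = 0.5000
  -1/4 × log₂(1/4) = 0.5000
  -1/4 × log₂(1/4) = 0.5000
H(X) = 1.5000 bits


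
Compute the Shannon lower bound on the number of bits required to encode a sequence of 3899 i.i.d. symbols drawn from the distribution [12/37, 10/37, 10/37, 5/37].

Entropy H = 1.9374 bits/symbol
Minimum bits = H × n = 1.9374 × 3899
= 7553.74 bits


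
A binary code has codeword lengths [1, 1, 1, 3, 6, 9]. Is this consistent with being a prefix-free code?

Kraft inequality: Σ 2^(-l_i) ≤ 1 for prefix-free code
Calculating: 2^(-1) + 2^(-1) + 2^(-1) + 2^(-3) + 2^(-6) + 2^(-9)
= 0.5 + 0.5 + 0.5 + 0.125 + 0.015625 + 0.001953125
= 1.6426
Since 1.6426 > 1, prefix-free code does not exist


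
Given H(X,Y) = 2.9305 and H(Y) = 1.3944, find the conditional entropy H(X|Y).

Chain rule: H(X,Y) = H(X|Y) + H(Y)
H(X|Y) = H(X,Y) - H(Y) = 2.9305 - 1.3944 = 1.5361 bits


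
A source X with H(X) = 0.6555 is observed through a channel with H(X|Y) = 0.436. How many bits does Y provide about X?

I(X;Y) = H(X) - H(X|Y)
I(X;Y) = 0.6555 - 0.436 = 0.2195 bits


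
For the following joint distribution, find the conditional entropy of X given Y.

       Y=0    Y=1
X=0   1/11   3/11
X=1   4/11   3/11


H(X|Y) = Σ_y p(y) H(X|Y=y)
  p(Y=0) = 5/11, H(X|Y=0) = 0.7219
  p(Y=1) = 6/11, H(X|Y=1) = 1.0000
H(X|Y) = 0.4545×0.7219 + 0.5455×1.0000 = 0.8736 bits


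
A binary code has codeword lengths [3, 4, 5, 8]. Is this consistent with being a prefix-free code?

Kraft inequality: Σ 2^(-l_i) ≤ 1 for prefix-free code
Calculating: 2^(-3) + 2^(-4) + 2^(-5) + 2^(-8)
= 0.125 + 0.0625 + 0.03125 + 0.00390625
= 0.2227
Since 0.2227 ≤ 1, prefix-free code exists


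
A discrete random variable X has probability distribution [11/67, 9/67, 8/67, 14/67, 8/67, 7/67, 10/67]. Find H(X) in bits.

H(X) = -Σ p(x) log₂ p(x)
  -11/67 × log₂(11/67) = 0.4280
  -9/67 × log₂(9/67) = 0.3890
  -8/67 × log₂(8/67) = 0.3661
  -14/67 × log₂(14/67) = 0.4720
  -8/67 × log₂(8/67) = 0.3661
  -7/67 × log₂(7/67) = 0.3405
  -10/67 × log₂(10/67) = 0.4096
H(X) = 2.7712 bits


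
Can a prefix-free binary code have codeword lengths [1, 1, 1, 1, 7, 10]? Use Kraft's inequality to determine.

Kraft inequality: Σ 2^(-l_i) ≤ 1 for prefix-free code
Calculating: 2^(-1) + 2^(-1) + 2^(-1) + 2^(-1) + 2^(-7) + 2^(-10)
= 0.5 + 0.5 + 0.5 + 0.5 + 0.0078125 + 0.0009765625
= 2.0088
Since 2.0088 > 1, prefix-free code does not exist


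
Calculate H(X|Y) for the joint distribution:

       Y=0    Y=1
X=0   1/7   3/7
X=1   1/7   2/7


H(X|Y) = Σ_y p(y) H(X|Y=y)
  p(Y=0) = 2/7, H(X|Y=0) = 1.0000
  p(Y=1) = 5/7, H(X|Y=1) = 0.9710
H(X|Y) = 0.2857×1.0000 + 0.7143×0.9710 = 0.9793 bits


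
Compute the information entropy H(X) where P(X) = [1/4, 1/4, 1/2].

H(X) = -Σ p(x) log₂ p(x)
  -1/4 × log₂(1/4) = 0.5000
  -1/4 × log₂(1/4) = 0.5000
  -1/2 × log₂(1/2) = 0.5000
H(X) = 1.5000 bits


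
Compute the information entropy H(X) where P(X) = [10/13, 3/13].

H(X) = -Σ p(x) log₂ p(x)
  -10/13 × log₂(10/13) = 0.2912
  -3/13 × log₂(3/13) = 0.4882
H(X) = 0.7793 bits


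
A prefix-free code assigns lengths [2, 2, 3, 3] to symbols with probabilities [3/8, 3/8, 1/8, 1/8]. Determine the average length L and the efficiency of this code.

Average length L = Σ p_i × l_i = 2.2500 bits
Entropy H = 1.8113 bits
Efficiency η = H/L × 100% = 80.50%


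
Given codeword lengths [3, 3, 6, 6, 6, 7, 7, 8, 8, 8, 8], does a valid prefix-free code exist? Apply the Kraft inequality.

Kraft inequality: Σ 2^(-l_i) ≤ 1 for prefix-free code
Calculating: 2^(-3) + 2^(-3) + 2^(-6) + 2^(-6) + 2^(-6) + 2^(-7) + 2^(-7) + 2^(-8) + 2^(-8) + 2^(-8) + 2^(-8)
= 0.125 + 0.125 + 0.015625 + 0.015625 + 0.015625 + 0.0078125 + 0.0078125 + 0.00390625 + 0.00390625 + 0.00390625 + 0.00390625
= 0.3281
Since 0.3281 ≤ 1, prefix-free code exists


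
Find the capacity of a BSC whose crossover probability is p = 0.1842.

For BSC with error probability p:
C = 1 - H(p) where H(p) is binary entropy
H(0.1842) = -0.1842 × log₂(0.1842) - 0.8158 × log₂(0.8158)
H(p) = 0.6892
C = 1 - 0.6892 = 0.3108 bits/use


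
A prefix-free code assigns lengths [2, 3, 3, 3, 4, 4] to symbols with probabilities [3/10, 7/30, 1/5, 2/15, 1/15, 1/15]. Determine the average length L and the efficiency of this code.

Average length L = Σ p_i × l_i = 2.8333 bits
Entropy H = 2.3839 bits
Efficiency η = H/L × 100% = 84.14%


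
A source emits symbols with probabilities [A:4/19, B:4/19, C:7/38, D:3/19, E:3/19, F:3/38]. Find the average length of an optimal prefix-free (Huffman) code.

Huffman tree construction:
Combine smallest probabilities repeatedly
Resulting codes:
  A: 00 (length 2)
  B: 01 (length 2)
  C: 111 (length 3)
  D: 101 (length 3)
  E: 110 (length 3)
  F: 100 (length 3)
Average length = Σ p(s) × length(s) = 2.5789 bits


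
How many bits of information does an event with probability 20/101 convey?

Information content I(x) = -log₂(p(x))
I = -log₂(20/101) = -log₂(0.1980)
I = 2.3363 bits


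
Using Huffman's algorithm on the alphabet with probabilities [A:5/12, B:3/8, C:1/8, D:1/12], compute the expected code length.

Huffman tree construction:
Combine smallest probabilities repeatedly
Resulting codes:
  A: 0 (length 1)
  B: 11 (length 2)
  C: 101 (length 3)
  D: 100 (length 3)
Average length = Σ p(s) × length(s) = 1.7917 bits


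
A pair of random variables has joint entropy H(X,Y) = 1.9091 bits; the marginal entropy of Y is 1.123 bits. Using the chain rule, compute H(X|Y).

Chain rule: H(X,Y) = H(X|Y) + H(Y)
H(X|Y) = H(X,Y) - H(Y) = 1.9091 - 1.123 = 0.7861 bits


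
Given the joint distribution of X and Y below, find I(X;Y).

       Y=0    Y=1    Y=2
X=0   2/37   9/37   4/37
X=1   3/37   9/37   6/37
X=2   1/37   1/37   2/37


H(X) = 1.3808, H(Y) = 1.4462, H(X,Y) = 2.7953
I(X;Y) = H(X) + H(Y) - H(X,Y) = 0.0317 bits


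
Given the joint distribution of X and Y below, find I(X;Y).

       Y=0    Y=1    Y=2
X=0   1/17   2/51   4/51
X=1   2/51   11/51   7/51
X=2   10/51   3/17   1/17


H(X) = 1.4945, H(Y) = 1.5545, H(X,Y) = 2.9084
I(X;Y) = H(X) + H(Y) - H(X,Y) = 0.1406 bits


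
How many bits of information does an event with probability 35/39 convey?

Information content I(x) = -log₂(p(x))
I = -log₂(35/39) = -log₂(0.8974)
I = 0.1561 bits


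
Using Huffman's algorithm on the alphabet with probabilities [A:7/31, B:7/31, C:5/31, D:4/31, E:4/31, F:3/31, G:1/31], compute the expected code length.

Huffman tree construction:
Combine smallest probabilities repeatedly
Resulting codes:
  A: 00 (length 2)
  B: 01 (length 2)
  C: 111 (length 3)
  D: 100 (length 3)
  E: 101 (length 3)
  F: 1101 (length 4)
  G: 1100 (length 4)
Average length = Σ p(s) × length(s) = 2.6774 bits


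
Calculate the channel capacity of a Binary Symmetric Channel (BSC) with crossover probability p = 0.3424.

For BSC with error probability p:
C = 1 - H(p) where H(p) is binary entropy
H(0.3424) = -0.3424 × log₂(0.3424) - 0.6576 × log₂(0.6576)
H(p) = 0.9271
C = 1 - 0.9271 = 0.0729 bits/use


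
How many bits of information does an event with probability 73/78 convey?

Information content I(x) = -log₂(p(x))
I = -log₂(73/78) = -log₂(0.9359)
I = 0.0956 bits


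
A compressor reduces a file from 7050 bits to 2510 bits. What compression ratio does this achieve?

Compression ratio = Original / Compressed
= 7050 / 2510 = 2.81:1


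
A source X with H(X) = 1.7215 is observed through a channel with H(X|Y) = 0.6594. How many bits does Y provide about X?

I(X;Y) = H(X) - H(X|Y)
I(X;Y) = 1.7215 - 0.6594 = 1.0621 bits


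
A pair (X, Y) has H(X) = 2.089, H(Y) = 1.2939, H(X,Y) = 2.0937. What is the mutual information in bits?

I(X;Y) = H(X) + H(Y) - H(X,Y)
I(X;Y) = 2.089 + 1.2939 - 2.0937 = 1.2892 bits


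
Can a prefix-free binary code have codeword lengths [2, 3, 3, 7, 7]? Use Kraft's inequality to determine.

Kraft inequality: Σ 2^(-l_i) ≤ 1 for prefix-free code
Calculating: 2^(-2) + 2^(-3) + 2^(-3) + 2^(-7) + 2^(-7)
= 0.25 + 0.125 + 0.125 + 0.0078125 + 0.0078125
= 0.5156
Since 0.5156 ≤ 1, prefix-free code exists


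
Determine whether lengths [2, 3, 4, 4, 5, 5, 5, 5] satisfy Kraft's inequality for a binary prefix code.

Kraft inequality: Σ 2^(-l_i) ≤ 1 for prefix-free code
Calculating: 2^(-2) + 2^(-3) + 2^(-4) + 2^(-4) + 2^(-5) + 2^(-5) + 2^(-5) + 2^(-5)
= 0.25 + 0.125 + 0.0625 + 0.0625 + 0.03125 + 0.03125 + 0.03125 + 0.03125
= 0.6250
Since 0.6250 ≤ 1, prefix-free code exists


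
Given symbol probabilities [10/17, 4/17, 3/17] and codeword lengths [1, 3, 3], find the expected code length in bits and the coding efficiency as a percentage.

Average length L = Σ p_i × l_i = 1.8235 bits
Entropy H = 1.3831 bits
Efficiency η = H/L × 100% = 75.85%


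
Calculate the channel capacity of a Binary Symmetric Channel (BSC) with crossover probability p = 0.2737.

For BSC with error probability p:
C = 1 - H(p) where H(p) is binary entropy
H(0.2737) = -0.2737 × log₂(0.2737) - 0.7263 × log₂(0.7263)
H(p) = 0.8467
C = 1 - 0.8467 = 0.1533 bits/use


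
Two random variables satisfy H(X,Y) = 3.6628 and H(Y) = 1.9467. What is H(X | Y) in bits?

Chain rule: H(X,Y) = H(X|Y) + H(Y)
H(X|Y) = H(X,Y) - H(Y) = 3.6628 - 1.9467 = 1.7161 bits


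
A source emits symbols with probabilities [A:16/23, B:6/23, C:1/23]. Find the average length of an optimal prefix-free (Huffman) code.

Huffman tree construction:
Combine smallest probabilities repeatedly
Resulting codes:
  A: 1 (length 1)
  B: 01 (length 2)
  C: 00 (length 2)
Average length = Σ p(s) × length(s) = 1.3043 bits


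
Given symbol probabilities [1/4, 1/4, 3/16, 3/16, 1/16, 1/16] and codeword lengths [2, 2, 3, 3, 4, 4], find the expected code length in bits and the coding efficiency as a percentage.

Average length L = Σ p_i × l_i = 2.6250 bits
Entropy H = 2.4056 bits
Efficiency η = H/L × 100% = 91.64%


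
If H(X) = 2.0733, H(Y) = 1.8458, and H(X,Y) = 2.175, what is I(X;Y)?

I(X;Y) = H(X) + H(Y) - H(X,Y)
I(X;Y) = 2.0733 + 1.8458 - 2.175 = 1.7441 bits


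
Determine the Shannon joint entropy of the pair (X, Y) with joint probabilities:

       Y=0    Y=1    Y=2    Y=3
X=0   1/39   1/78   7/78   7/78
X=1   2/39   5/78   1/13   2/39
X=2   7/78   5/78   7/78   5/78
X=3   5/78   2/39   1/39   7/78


H(X,Y) = -Σ p(x,y) log₂ p(x,y)
  p(0,0)=1/39: -0.0256 × log₂(0.0256) = 0.1355
  p(0,1)=1/78: -0.0128 × log₂(0.0128) = 0.0806
  p(0,2)=7/78: -0.0897 × log₂(0.0897) = 0.3121
  p(0,3)=7/78: -0.0897 × log₂(0.0897) = 0.3121
  p(1,0)=2/39: -0.0513 × log₂(0.0513) = 0.2198
  p(1,1)=5/78: -0.0641 × log₂(0.0641) = 0.2541
  p(1,2)=1/13: -0.0769 × log₂(0.0769) = 0.2846
  p(1,3)=2/39: -0.0513 × log₂(0.0513) = 0.2198
  p(2,0)=7/78: -0.0897 × log₂(0.0897) = 0.3121
  p(2,1)=5/78: -0.0641 × log₂(0.0641) = 0.2541
  p(2,2)=7/78: -0.0897 × log₂(0.0897) = 0.3121
  p(2,3)=5/78: -0.0641 × log₂(0.0641) = 0.2541
  p(3,0)=5/78: -0.0641 × log₂(0.0641) = 0.2541
  p(3,1)=2/39: -0.0513 × log₂(0.0513) = 0.2198
  p(3,2)=1/39: -0.0256 × log₂(0.0256) = 0.1355
  p(3,3)=7/78: -0.0897 × log₂(0.0897) = 0.3121
H(X,Y) = 3.8725 bits


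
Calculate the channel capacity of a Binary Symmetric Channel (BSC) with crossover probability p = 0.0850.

For BSC with error probability p:
C = 1 - H(p) where H(p) is binary entropy
H(0.0850) = -0.0850 × log₂(0.0850) - 0.9150 × log₂(0.9150)
H(p) = 0.4196
C = 1 - 0.4196 = 0.5804 bits/use


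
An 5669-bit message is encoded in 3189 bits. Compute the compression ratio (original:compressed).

Compression ratio = Original / Compressed
= 5669 / 3189 = 1.78:1


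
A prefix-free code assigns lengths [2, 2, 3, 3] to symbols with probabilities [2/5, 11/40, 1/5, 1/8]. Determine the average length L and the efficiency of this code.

Average length L = Σ p_i × l_i = 2.3250 bits
Entropy H = 1.8803 bits
Efficiency η = H/L × 100% = 80.87%


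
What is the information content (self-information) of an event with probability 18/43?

Information content I(x) = -log₂(p(x))
I = -log₂(18/43) = -log₂(0.4186)
I = 1.2563 bits


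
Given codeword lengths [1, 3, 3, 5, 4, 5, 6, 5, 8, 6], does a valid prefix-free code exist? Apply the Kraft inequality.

Kraft inequality: Σ 2^(-l_i) ≤ 1 for prefix-free code
Calculating: 2^(-1) + 2^(-3) + 2^(-3) + 2^(-5) + 2^(-4) + 2^(-5) + 2^(-6) + 2^(-5) + 2^(-8) + 2^(-6)
= 0.5 + 0.125 + 0.125 + 0.03125 + 0.0625 + 0.03125 + 0.015625 + 0.03125 + 0.00390625 + 0.015625
= 0.9414
Since 0.9414 ≤ 1, prefix-free code exists


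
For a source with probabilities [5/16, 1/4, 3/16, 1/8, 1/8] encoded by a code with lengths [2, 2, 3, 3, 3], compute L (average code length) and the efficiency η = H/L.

Average length L = Σ p_i × l_i = 2.4375 bits
Entropy H = 2.2272 bits
Efficiency η = H/L × 100% = 91.37%


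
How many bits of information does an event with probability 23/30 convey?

Information content I(x) = -log₂(p(x))
I = -log₂(23/30) = -log₂(0.7667)
I = 0.3833 bits


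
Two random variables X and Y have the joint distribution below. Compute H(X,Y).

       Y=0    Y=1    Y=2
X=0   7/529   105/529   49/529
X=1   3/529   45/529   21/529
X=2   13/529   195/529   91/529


H(X,Y) = -Σ p(x,y) log₂ p(x,y)
  p(0,0)=7/529: -0.0132 × log₂(0.0132) = 0.0826
  p(0,1)=105/529: -0.1985 × log₂(0.1985) = 0.4630
  p(0,2)=49/529: -0.0926 × log₂(0.0926) = 0.3179
  p(1,0)=3/529: -0.0057 × log₂(0.0057) = 0.0423
  p(1,1)=45/529: -0.0851 × log₂(0.0851) = 0.3024
  p(1,2)=21/529: -0.0397 × log₂(0.0397) = 0.1848
  p(2,0)=13/529: -0.0246 × log₂(0.0246) = 0.1314
  p(2,1)=195/529: -0.3686 × log₂(0.3686) = 0.5307
  p(2,2)=91/529: -0.1720 × log₂(0.1720) = 0.4368
H(X,Y) = 2.4920 bits


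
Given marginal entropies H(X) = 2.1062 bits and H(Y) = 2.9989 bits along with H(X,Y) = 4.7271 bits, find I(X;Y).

I(X;Y) = H(X) + H(Y) - H(X,Y)
I(X;Y) = 2.1062 + 2.9989 - 4.7271 = 0.378 bits


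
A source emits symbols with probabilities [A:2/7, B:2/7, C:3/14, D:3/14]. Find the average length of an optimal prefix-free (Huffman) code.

Huffman tree construction:
Combine smallest probabilities repeatedly
Resulting codes:
  A: 10 (length 2)
  B: 11 (length 2)
  C: 00 (length 2)
  D: 01 (length 2)
Average length = Σ p(s) × length(s) = 2.0000 bits


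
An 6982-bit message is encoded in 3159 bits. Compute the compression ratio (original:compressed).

Compression ratio = Original / Compressed
= 6982 / 3159 = 2.21:1


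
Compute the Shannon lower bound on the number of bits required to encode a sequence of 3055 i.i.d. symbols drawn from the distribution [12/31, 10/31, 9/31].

Entropy H = 1.5746 bits/symbol
Minimum bits = H × n = 1.5746 × 3055
= 4810.34 bits


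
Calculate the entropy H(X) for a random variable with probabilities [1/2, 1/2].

H(X) = -Σ p(x) log₂ p(x)
  -1/2 × log₂(1/2) = 0.5000
  -1/2 × log₂(1/2) = 0.5000
H(X) = 1.0000 bits


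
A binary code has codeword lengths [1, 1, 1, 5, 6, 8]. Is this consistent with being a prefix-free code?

Kraft inequality: Σ 2^(-l_i) ≤ 1 for prefix-free code
Calculating: 2^(-1) + 2^(-1) + 2^(-1) + 2^(-5) + 2^(-6) + 2^(-8)
= 0.5 + 0.5 + 0.5 + 0.03125 + 0.015625 + 0.00390625
= 1.5508
Since 1.5508 > 1, prefix-free code does not exist


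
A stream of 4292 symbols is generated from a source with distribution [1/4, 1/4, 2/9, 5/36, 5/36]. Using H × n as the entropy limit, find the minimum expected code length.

Entropy H = 2.2733 bits/symbol
Minimum bits = H × n = 2.2733 × 4292
= 9757.07 bits


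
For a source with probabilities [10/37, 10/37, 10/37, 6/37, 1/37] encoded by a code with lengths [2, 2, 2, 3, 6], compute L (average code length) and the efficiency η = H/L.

Average length L = Σ p_i × l_i = 2.2703 bits
Entropy H = 2.0968 bits
Efficiency η = H/L × 100% = 92.36%


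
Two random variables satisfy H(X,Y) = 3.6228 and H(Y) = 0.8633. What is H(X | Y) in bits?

Chain rule: H(X,Y) = H(X|Y) + H(Y)
H(X|Y) = H(X,Y) - H(Y) = 3.6228 - 0.8633 = 2.7595 bits


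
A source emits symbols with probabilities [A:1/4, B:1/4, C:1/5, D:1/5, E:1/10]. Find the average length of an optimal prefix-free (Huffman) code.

Huffman tree construction:
Combine smallest probabilities repeatedly
Resulting codes:
  A: 01 (length 2)
  B: 10 (length 2)
  C: 111 (length 3)
  D: 00 (length 2)
  E: 110 (length 3)
Average length = Σ p(s) × length(s) = 2.3000 bits


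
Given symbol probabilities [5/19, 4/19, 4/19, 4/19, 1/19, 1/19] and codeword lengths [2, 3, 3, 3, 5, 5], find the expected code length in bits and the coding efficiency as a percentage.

Average length L = Σ p_i × l_i = 2.9474 bits
Entropy H = 2.3737 bits
Efficiency η = H/L × 100% = 80.54%


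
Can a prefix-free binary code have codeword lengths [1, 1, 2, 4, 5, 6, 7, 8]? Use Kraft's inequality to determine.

Kraft inequality: Σ 2^(-l_i) ≤ 1 for prefix-free code
Calculating: 2^(-1) + 2^(-1) + 2^(-2) + 2^(-4) + 2^(-5) + 2^(-6) + 2^(-7) + 2^(-8)
= 0.5 + 0.5 + 0.25 + 0.0625 + 0.03125 + 0.015625 + 0.0078125 + 0.00390625
= 1.3711
Since 1.3711 > 1, prefix-free code does not exist


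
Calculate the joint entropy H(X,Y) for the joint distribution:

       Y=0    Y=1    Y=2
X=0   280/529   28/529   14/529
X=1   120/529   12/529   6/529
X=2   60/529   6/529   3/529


H(X,Y) = -Σ p(x,y) log₂ p(x,y)
  p(0,0)=280/529: -0.5293 × log₂(0.5293) = 0.4858
  p(0,1)=28/529: -0.0529 × log₂(0.0529) = 0.2244
  p(0,2)=14/529: -0.0265 × log₂(0.0265) = 0.1387
  p(1,0)=120/529: -0.2268 × log₂(0.2268) = 0.4855
  p(1,1)=12/529: -0.0227 × log₂(0.0227) = 0.1239
  p(1,2)=6/529: -0.0113 × log₂(0.0113) = 0.0733
  p(2,0)=60/529: -0.1134 × log₂(0.1134) = 0.3562
  p(2,1)=6/529: -0.0113 × log₂(0.0113) = 0.0733
  p(2,2)=3/529: -0.0057 × log₂(0.0057) = 0.0423
H(X,Y) = 2.0034 bits


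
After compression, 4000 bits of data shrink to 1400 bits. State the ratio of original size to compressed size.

Compression ratio = Original / Compressed
= 4000 / 1400 = 2.86:1


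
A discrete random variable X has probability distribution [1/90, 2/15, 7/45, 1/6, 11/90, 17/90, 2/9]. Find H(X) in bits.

H(X) = -Σ p(x) log₂ p(x)
  -1/90 × log₂(1/90) = 0.0721
  -2/15 × log₂(2/15) = 0.3876
  -7/45 × log₂(7/45) = 0.4176
  -1/6 × log₂(1/6) = 0.4308
  -11/90 × log₂(11/90) = 0.3706
  -17/90 × log₂(17/90) = 0.4542
  -2/9 × log₂(2/9) = 0.4822
H(X) = 2.6151 bits


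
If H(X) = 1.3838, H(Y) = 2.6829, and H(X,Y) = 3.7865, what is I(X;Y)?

I(X;Y) = H(X) + H(Y) - H(X,Y)
I(X;Y) = 1.3838 + 2.6829 - 3.7865 = 0.2802 bits


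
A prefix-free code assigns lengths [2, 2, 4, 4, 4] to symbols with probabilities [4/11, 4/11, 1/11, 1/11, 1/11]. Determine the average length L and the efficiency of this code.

Average length L = Σ p_i × l_i = 2.5455 bits
Entropy H = 2.0049 bits
Efficiency η = H/L × 100% = 78.76%


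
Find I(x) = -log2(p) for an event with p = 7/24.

Information content I(x) = -log₂(p(x))
I = -log₂(7/24) = -log₂(0.2917)
I = 1.7776 bits


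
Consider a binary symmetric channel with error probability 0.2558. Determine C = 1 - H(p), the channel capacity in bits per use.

For BSC with error probability p:
C = 1 - H(p) where H(p) is binary entropy
H(0.2558) = -0.2558 × log₂(0.2558) - 0.7442 × log₂(0.7442)
H(p) = 0.8203
C = 1 - 0.8203 = 0.1797 bits/use


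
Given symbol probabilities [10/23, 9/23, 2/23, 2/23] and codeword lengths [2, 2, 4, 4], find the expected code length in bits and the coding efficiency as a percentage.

Average length L = Σ p_i × l_i = 2.3478 bits
Entropy H = 1.6649 bits
Efficiency η = H/L × 100% = 70.91%


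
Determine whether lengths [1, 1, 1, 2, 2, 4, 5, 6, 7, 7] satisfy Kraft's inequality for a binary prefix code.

Kraft inequality: Σ 2^(-l_i) ≤ 1 for prefix-free code
Calculating: 2^(-1) + 2^(-1) + 2^(-1) + 2^(-2) + 2^(-2) + 2^(-4) + 2^(-5) + 2^(-6) + 2^(-7) + 2^(-7)
= 0.5 + 0.5 + 0.5 + 0.25 + 0.25 + 0.0625 + 0.03125 + 0.015625 + 0.0078125 + 0.0078125
= 2.1250
Since 2.1250 > 1, prefix-free code does not exist


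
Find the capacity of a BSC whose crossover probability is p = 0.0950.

For BSC with error probability p:
C = 1 - H(p) where H(p) is binary entropy
H(0.0950) = -0.0950 × log₂(0.0950) - 0.9050 × log₂(0.9050)
H(p) = 0.4529
C = 1 - 0.4529 = 0.5471 bits/use


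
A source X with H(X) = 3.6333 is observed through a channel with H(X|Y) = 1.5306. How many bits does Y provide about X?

I(X;Y) = H(X) - H(X|Y)
I(X;Y) = 3.6333 - 1.5306 = 2.1027 bits


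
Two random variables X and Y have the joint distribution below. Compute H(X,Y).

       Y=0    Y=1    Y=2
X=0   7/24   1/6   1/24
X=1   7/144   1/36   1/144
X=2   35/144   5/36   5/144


H(X,Y) = -Σ p(x,y) log₂ p(x,y)
  p(0,0)=7/24: -0.2917 × log₂(0.2917) = 0.5185
  p(0,1)=1/6: -0.1667 × log₂(0.1667) = 0.4308
  p(0,2)=1/24: -0.0417 × log₂(0.0417) = 0.1910
  p(1,0)=7/144: -0.0486 × log₂(0.0486) = 0.2121
  p(1,1)=1/36: -0.0278 × log₂(0.0278) = 0.1436
  p(1,2)=1/144: -0.0069 × log₂(0.0069) = 0.0498
  p(2,0)=35/144: -0.2431 × log₂(0.2431) = 0.4960
  p(2,1)=5/36: -0.1389 × log₂(0.1389) = 0.3956
  p(2,2)=5/144: -0.0347 × log₂(0.0347) = 0.1683
H(X,Y) = 2.6057 bits


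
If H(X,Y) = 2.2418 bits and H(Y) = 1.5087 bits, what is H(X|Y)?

Chain rule: H(X,Y) = H(X|Y) + H(Y)
H(X|Y) = H(X,Y) - H(Y) = 2.2418 - 1.5087 = 0.7331 bits


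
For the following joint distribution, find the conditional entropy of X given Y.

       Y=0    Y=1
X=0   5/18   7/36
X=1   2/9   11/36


H(X|Y) = Σ_y p(y) H(X|Y=y)
  p(Y=0) = 1/2, H(X|Y=0) = 0.9911
  p(Y=1) = 1/2, H(X|Y=1) = 0.9641
H(X|Y) = 0.5000×0.9911 + 0.5000×0.9641 = 0.9776 bits


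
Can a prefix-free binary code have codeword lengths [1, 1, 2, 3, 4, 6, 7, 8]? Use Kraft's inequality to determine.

Kraft inequality: Σ 2^(-l_i) ≤ 1 for prefix-free code
Calculating: 2^(-1) + 2^(-1) + 2^(-2) + 2^(-3) + 2^(-4) + 2^(-6) + 2^(-7) + 2^(-8)
= 0.5 + 0.5 + 0.25 + 0.125 + 0.0625 + 0.015625 + 0.0078125 + 0.00390625
= 1.4648
Since 1.4648 > 1, prefix-free code does not exist


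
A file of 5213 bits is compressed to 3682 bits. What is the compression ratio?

Compression ratio = Original / Compressed
= 5213 / 3682 = 1.42:1


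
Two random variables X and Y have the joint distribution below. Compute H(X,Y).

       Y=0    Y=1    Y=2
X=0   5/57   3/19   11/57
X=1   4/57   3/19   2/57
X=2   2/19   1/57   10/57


H(X,Y) = -Σ p(x,y) log₂ p(x,y)
  p(0,0)=5/57: -0.0877 × log₂(0.0877) = 0.3080
  p(0,1)=3/19: -0.1579 × log₂(0.1579) = 0.4205
  p(0,2)=11/57: -0.1930 × log₂(0.1930) = 0.4580
  p(1,0)=4/57: -0.0702 × log₂(0.0702) = 0.2690
  p(1,1)=3/19: -0.1579 × log₂(0.1579) = 0.4205
  p(1,2)=2/57: -0.0351 × log₂(0.0351) = 0.1696
  p(2,0)=2/19: -0.1053 × log₂(0.1053) = 0.3419
  p(2,1)=1/57: -0.0175 × log₂(0.0175) = 0.1023
  p(2,2)=10/57: -0.1754 × log₂(0.1754) = 0.4405
H(X,Y) = 2.9302 bits


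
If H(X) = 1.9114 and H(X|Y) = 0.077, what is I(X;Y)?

I(X;Y) = H(X) - H(X|Y)
I(X;Y) = 1.9114 - 0.077 = 1.8344 bits


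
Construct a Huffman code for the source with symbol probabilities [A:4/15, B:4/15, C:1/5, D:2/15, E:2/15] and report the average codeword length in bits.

Huffman tree construction:
Combine smallest probabilities repeatedly
Resulting codes:
  A: 01 (length 2)
  B: 10 (length 2)
  C: 00 (length 2)
  D: 110 (length 3)
  E: 111 (length 3)
Average length = Σ p(s) × length(s) = 2.2667 bits


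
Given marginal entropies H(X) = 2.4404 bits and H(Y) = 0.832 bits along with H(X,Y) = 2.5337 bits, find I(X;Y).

I(X;Y) = H(X) + H(Y) - H(X,Y)
I(X;Y) = 2.4404 + 0.832 - 2.5337 = 0.7387 bits


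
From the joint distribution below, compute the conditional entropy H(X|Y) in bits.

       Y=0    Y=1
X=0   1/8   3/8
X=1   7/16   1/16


H(X|Y) = Σ_y p(y) H(X|Y=y)
  p(Y=0) = 9/16, H(X|Y=0) = 0.7642
  p(Y=1) = 7/16, H(X|Y=1) = 0.5917
H(X|Y) = 0.5625×0.7642 + 0.4375×0.5917 = 0.6887 bits


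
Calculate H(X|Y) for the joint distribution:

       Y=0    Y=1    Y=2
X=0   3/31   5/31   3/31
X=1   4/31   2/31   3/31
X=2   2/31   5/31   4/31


H(X|Y) = Σ_y p(y) H(X|Y=y)
  p(Y=0) = 9/31, H(X|Y=0) = 1.5305
  p(Y=1) = 12/31, H(X|Y=1) = 1.4834
  p(Y=2) = 10/31, H(X|Y=2) = 1.5710
H(X|Y) = 0.2903×1.5305 + 0.3871×1.4834 + 0.3226×1.5710 = 1.5253 bits


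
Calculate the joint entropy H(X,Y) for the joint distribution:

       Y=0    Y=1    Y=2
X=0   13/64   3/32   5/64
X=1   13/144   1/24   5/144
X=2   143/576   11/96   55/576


H(X,Y) = -Σ p(x,y) log₂ p(x,y)
  p(0,0)=13/64: -0.2031 × log₂(0.2031) = 0.4671
  p(0,1)=3/32: -0.0938 × log₂(0.0938) = 0.3202
  p(0,2)=5/64: -0.0781 × log₂(0.0781) = 0.2873
  p(1,0)=13/144: -0.0903 × log₂(0.0903) = 0.3132
  p(1,1)=1/24: -0.0417 × log₂(0.0417) = 0.1910
  p(1,2)=5/144: -0.0347 × log₂(0.0347) = 0.1683
  p(2,0)=143/576: -0.2483 × log₂(0.2483) = 0.4990
  p(2,1)=11/96: -0.1146 × log₂(0.1146) = 0.3581
  p(2,2)=55/576: -0.0955 × log₂(0.0955) = 0.3236
H(X,Y) = 2.9279 bits


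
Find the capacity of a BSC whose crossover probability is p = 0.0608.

For BSC with error probability p:
C = 1 - H(p) where H(p) is binary entropy
H(0.0608) = -0.0608 × log₂(0.0608) - 0.9392 × log₂(0.9392)
H(p) = 0.3306
C = 1 - 0.3306 = 0.6694 bits/use


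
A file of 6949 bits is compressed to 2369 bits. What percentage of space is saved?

Space savings = (1 - Compressed/Original) × 100%
= (1 - 2369/6949) × 100%
= 65.91%


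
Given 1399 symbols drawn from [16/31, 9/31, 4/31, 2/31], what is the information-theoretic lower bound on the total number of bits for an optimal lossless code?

Entropy H = 1.6468 bits/symbol
Minimum bits = H × n = 1.6468 × 1399
= 2303.87 bits


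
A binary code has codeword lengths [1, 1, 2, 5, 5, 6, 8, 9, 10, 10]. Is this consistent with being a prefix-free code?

Kraft inequality: Σ 2^(-l_i) ≤ 1 for prefix-free code
Calculating: 2^(-1) + 2^(-1) + 2^(-2) + 2^(-5) + 2^(-5) + 2^(-6) + 2^(-8) + 2^(-9) + 2^(-10) + 2^(-10)
= 0.5 + 0.5 + 0.25 + 0.03125 + 0.03125 + 0.015625 + 0.00390625 + 0.001953125 + 0.0009765625 + 0.0009765625
= 1.3359
Since 1.3359 > 1, prefix-free code does not exist


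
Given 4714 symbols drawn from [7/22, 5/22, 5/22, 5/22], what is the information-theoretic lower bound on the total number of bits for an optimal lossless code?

Entropy H = 1.9830 bits/symbol
Minimum bits = H × n = 1.9830 × 4714
= 9348.10 bits


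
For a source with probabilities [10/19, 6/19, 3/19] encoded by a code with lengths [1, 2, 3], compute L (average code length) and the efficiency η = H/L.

Average length L = Σ p_i × l_i = 1.6316 bits
Entropy H = 1.4330 bits
Efficiency η = H/L × 100% = 87.83%


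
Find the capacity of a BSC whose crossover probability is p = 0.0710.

For BSC with error probability p:
C = 1 - H(p) where H(p) is binary entropy
H(0.0710) = -0.0710 × log₂(0.0710) - 0.9290 × log₂(0.9290)
H(p) = 0.3696
C = 1 - 0.3696 = 0.6304 bits/use


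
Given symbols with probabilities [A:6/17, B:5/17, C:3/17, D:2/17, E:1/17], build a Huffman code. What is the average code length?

Huffman tree construction:
Combine smallest probabilities repeatedly
Resulting codes:
  A: 11 (length 2)
  B: 10 (length 2)
  C: 00 (length 2)
  D: 011 (length 3)
  E: 010 (length 3)
Average length = Σ p(s) × length(s) = 2.1765 bits


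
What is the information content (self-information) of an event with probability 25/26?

Information content I(x) = -log₂(p(x))
I = -log₂(25/26) = -log₂(0.9615)
I = 0.0566 bits


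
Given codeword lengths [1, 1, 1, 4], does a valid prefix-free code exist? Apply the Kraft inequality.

Kraft inequality: Σ 2^(-l_i) ≤ 1 for prefix-free code
Calculating: 2^(-1) + 2^(-1) + 2^(-1) + 2^(-4)
= 0.5 + 0.5 + 0.5 + 0.0625
= 1.5625
Since 1.5625 > 1, prefix-free code does not exist


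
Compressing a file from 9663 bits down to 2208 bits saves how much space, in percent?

Space savings = (1 - Compressed/Original) × 100%
= (1 - 2208/9663) × 100%
= 77.15%


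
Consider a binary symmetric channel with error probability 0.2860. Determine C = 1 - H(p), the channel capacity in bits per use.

For BSC with error probability p:
C = 1 - H(p) where H(p) is binary entropy
H(0.2860) = -0.2860 × log₂(0.2860) - 0.7140 × log₂(0.7140)
H(p) = 0.8635
C = 1 - 0.8635 = 0.1365 bits/use


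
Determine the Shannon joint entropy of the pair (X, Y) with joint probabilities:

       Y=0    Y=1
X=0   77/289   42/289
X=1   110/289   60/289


H(X,Y) = -Σ p(x,y) log₂ p(x,y)
  p(0,0)=77/289: -0.2664 × log₂(0.2664) = 0.5084
  p(0,1)=42/289: -0.1453 × log₂(0.1453) = 0.4044
  p(1,0)=110/289: -0.3806 × log₂(0.3806) = 0.5304
  p(1,1)=60/289: -0.2076 × log₂(0.2076) = 0.4709
H(X,Y) = 1.9141 bits


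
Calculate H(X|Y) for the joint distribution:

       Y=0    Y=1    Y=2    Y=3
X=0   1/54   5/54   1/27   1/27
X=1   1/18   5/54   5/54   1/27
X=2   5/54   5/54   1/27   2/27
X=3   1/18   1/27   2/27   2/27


H(X|Y) = Σ_y p(y) H(X|Y=y)
  p(Y=0) = 2/9, H(X|Y=0) = 1.8250
  p(Y=1) = 17/54, H(X|Y=1) = 1.9211
  p(Y=2) = 13/54, H(X|Y=2) = 1.8843
  p(Y=3) = 2/9, H(X|Y=3) = 1.9183
H(X|Y) = 0.2222×1.8250 + 0.3148×1.9211 + 0.2407×1.8843 + 0.2222×1.9183 = 1.8903 bits


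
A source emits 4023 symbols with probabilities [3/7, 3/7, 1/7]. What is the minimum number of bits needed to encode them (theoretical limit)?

Entropy H = 1.4488 bits/symbol
Minimum bits = H × n = 1.4488 × 4023
= 5828.59 bits


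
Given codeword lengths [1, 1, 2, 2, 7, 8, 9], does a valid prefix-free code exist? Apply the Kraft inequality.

Kraft inequality: Σ 2^(-l_i) ≤ 1 for prefix-free code
Calculating: 2^(-1) + 2^(-1) + 2^(-2) + 2^(-2) + 2^(-7) + 2^(-8) + 2^(-9)
= 0.5 + 0.5 + 0.25 + 0.25 + 0.0078125 + 0.00390625 + 0.001953125
= 1.5137
Since 1.5137 > 1, prefix-free code does not exist


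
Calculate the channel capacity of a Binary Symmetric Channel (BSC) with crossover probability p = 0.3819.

For BSC with error probability p:
C = 1 - H(p) where H(p) is binary entropy
H(0.3819) = -0.3819 × log₂(0.3819) - 0.6181 × log₂(0.6181)
H(p) = 0.9594
C = 1 - 0.9594 = 0.0406 bits/use


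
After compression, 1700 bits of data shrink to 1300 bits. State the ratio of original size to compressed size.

Compression ratio = Original / Compressed
= 1700 / 1300 = 1.31:1


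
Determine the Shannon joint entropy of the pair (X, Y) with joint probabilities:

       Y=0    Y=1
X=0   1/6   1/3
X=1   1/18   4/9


H(X,Y) = -Σ p(x,y) log₂ p(x,y)
  p(0,0)=1/6: -0.1667 × log₂(0.1667) = 0.4308
  p(0,1)=1/3: -0.3333 × log₂(0.3333) = 0.5283
  p(1,0)=1/18: -0.0556 × log₂(0.0556) = 0.2317
  p(1,1)=4/9: -0.4444 × log₂(0.4444) = 0.5200
H(X,Y) = 1.7108 bits


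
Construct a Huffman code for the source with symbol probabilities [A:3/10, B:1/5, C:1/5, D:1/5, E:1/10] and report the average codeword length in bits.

Huffman tree construction:
Combine smallest probabilities repeatedly
Resulting codes:
  A: 10 (length 2)
  B: 111 (length 3)
  C: 00 (length 2)
  D: 01 (length 2)
  E: 110 (length 3)
Average length = Σ p(s) × length(s) = 2.3000 bits


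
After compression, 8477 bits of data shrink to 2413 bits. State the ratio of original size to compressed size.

Compression ratio = Original / Compressed
= 8477 / 2413 = 3.51:1


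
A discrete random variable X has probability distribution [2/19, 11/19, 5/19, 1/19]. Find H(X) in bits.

H(X) = -Σ p(x) log₂ p(x)
  -2/19 × log₂(2/19) = 0.3419
  -11/19 × log₂(11/19) = 0.4565
  -5/19 × log₂(5/19) = 0.5068
  -1/19 × log₂(1/19) = 0.2236
H(X) = 1.5288 bits


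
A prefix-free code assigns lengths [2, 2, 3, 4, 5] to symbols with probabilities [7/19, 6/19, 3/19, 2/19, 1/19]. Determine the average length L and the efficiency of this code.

Average length L = Σ p_i × l_i = 2.5263 bits
Entropy H = 2.0418 bits
Efficiency η = H/L × 100% = 80.82%


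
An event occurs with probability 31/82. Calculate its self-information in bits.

Information content I(x) = -log₂(p(x))
I = -log₂(31/82) = -log₂(0.3780)
I = 1.4034 bits


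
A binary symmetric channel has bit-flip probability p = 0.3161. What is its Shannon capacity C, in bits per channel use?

For BSC with error probability p:
C = 1 - H(p) where H(p) is binary entropy
H(0.3161) = -0.3161 × log₂(0.3161) - 0.6839 × log₂(0.6839)
H(p) = 0.9001
C = 1 - 0.9001 = 0.0999 bits/use


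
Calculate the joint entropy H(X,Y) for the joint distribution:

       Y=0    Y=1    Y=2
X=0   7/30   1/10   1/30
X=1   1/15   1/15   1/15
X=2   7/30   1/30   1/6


H(X,Y) = -Σ p(x,y) log₂ p(x,y)
  p(0,0)=7/30: -0.2333 × log₂(0.2333) = 0.4899
  p(0,1)=1/10: -0.1000 × log₂(0.1000) = 0.3322
  p(0,2)=1/30: -0.0333 × log₂(0.0333) = 0.1636
  p(1,0)=1/15: -0.0667 × log₂(0.0667) = 0.2605
  p(1,1)=1/15: -0.0667 × log₂(0.0667) = 0.2605
  p(1,2)=1/15: -0.0667 × log₂(0.0667) = 0.2605
  p(2,0)=7/30: -0.2333 × log₂(0.2333) = 0.4899
  p(2,1)=1/30: -0.0333 × log₂(0.0333) = 0.1636
  p(2,2)=1/6: -0.1667 × log₂(0.1667) = 0.4308
H(X,Y) = 2.8513 bits


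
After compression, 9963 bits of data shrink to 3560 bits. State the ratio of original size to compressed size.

Compression ratio = Original / Compressed
= 9963 / 3560 = 2.80:1


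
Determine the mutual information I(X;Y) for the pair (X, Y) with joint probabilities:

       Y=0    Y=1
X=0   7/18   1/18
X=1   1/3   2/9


H(X) = 0.9911, H(Y) = 0.8524, H(X,Y) = 1.7721
I(X;Y) = H(X) + H(Y) - H(X,Y) = 0.0714 bits


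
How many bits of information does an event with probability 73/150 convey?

Information content I(x) = -log₂(p(x))
I = -log₂(73/150) = -log₂(0.4867)
I = 1.0390 bits


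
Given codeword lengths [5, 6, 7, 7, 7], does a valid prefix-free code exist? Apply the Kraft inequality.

Kraft inequality: Σ 2^(-l_i) ≤ 1 for prefix-free code
Calculating: 2^(-5) + 2^(-6) + 2^(-7) + 2^(-7) + 2^(-7)
= 0.03125 + 0.015625 + 0.0078125 + 0.0078125 + 0.0078125
= 0.0703
Since 0.0703 ≤ 1, prefix-free code exists


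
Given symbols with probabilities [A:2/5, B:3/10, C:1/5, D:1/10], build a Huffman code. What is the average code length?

Huffman tree construction:
Combine smallest probabilities repeatedly
Resulting codes:
  A: 0 (length 1)
  B: 10 (length 2)
  C: 111 (length 3)
  D: 110 (length 3)
Average length = Σ p(s) × length(s) = 1.9000 bits


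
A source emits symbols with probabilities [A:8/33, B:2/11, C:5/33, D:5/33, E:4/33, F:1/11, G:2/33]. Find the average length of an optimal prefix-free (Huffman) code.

Huffman tree construction:
Combine smallest probabilities repeatedly
Resulting codes:
  A: 01 (length 2)
  B: 00 (length 2)
  C: 101 (length 3)
  D: 110 (length 3)
  E: 100 (length 3)
  F: 1111 (length 4)
  G: 1110 (length 4)
Average length = Σ p(s) × length(s) = 2.7273 bits


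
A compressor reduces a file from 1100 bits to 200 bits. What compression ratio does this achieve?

Compression ratio = Original / Compressed
= 1100 / 200 = 5.50:1


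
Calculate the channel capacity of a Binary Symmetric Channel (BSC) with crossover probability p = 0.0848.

For BSC with error probability p:
C = 1 - H(p) where H(p) is binary entropy
H(0.0848) = -0.0848 × log₂(0.0848) - 0.9152 × log₂(0.9152)
H(p) = 0.4189
C = 1 - 0.4189 = 0.5811 bits/use


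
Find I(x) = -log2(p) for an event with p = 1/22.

Information content I(x) = -log₂(p(x))
I = -log₂(1/22) = -log₂(0.0455)
I = 4.4594 bits


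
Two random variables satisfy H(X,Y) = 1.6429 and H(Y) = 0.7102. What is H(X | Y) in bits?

Chain rule: H(X,Y) = H(X|Y) + H(Y)
H(X|Y) = H(X,Y) - H(Y) = 1.6429 - 0.7102 = 0.9327 bits


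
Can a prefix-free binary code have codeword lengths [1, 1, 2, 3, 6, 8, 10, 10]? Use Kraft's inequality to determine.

Kraft inequality: Σ 2^(-l_i) ≤ 1 for prefix-free code
Calculating: 2^(-1) + 2^(-1) + 2^(-2) + 2^(-3) + 2^(-6) + 2^(-8) + 2^(-10) + 2^(-10)
= 0.5 + 0.5 + 0.25 + 0.125 + 0.015625 + 0.00390625 + 0.0009765625 + 0.0009765625
= 1.3965
Since 1.3965 > 1, prefix-free code does not exist


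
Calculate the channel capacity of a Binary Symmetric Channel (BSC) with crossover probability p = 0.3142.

For BSC with error probability p:
C = 1 - H(p) where H(p) is binary entropy
H(0.3142) = -0.3142 × log₂(0.3142) - 0.6858 × log₂(0.6858)
H(p) = 0.8980
C = 1 - 0.8980 = 0.1020 bits/use


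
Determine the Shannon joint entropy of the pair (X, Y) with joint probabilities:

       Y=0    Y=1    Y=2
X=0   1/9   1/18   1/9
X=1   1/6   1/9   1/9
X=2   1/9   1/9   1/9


H(X,Y) = -Σ p(x,y) log₂ p(x,y)
  p(0,0)=1/9: -0.1111 × log₂(0.1111) = 0.3522
  p(0,1)=1/18: -0.0556 × log₂(0.0556) = 0.2317
  p(0,2)=1/9: -0.1111 × log₂(0.1111) = 0.3522
  p(1,0)=1/6: -0.1667 × log₂(0.1667) = 0.4308
  p(1,1)=1/9: -0.1111 × log₂(0.1111) = 0.3522
  p(1,2)=1/9: -0.1111 × log₂(0.1111) = 0.3522
  p(2,0)=1/9: -0.1111 × log₂(0.1111) = 0.3522
  p(2,1)=1/9: -0.1111 × log₂(0.1111) = 0.3522
  p(2,2)=1/9: -0.1111 × log₂(0.1111) = 0.3522
H(X,Y) = 3.1280 bits


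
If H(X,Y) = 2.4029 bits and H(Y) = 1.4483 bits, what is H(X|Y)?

Chain rule: H(X,Y) = H(X|Y) + H(Y)
H(X|Y) = H(X,Y) - H(Y) = 2.4029 - 1.4483 = 0.9546 bits


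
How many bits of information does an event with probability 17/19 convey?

Information content I(x) = -log₂(p(x))
I = -log₂(17/19) = -log₂(0.8947)
I = 0.1605 bits


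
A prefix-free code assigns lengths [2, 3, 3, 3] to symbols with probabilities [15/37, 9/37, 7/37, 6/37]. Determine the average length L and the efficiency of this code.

Average length L = Σ p_i × l_i = 2.5946 bits
Entropy H = 1.9042 bits
Efficiency η = H/L × 100% = 73.39%


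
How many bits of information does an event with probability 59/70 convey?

Information content I(x) = -log₂(p(x))
I = -log₂(59/70) = -log₂(0.8429)
I = 0.2466 bits


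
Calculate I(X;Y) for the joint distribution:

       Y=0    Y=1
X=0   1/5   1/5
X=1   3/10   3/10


H(X) = 0.9710, H(Y) = 1.0000, H(X,Y) = 1.9710
I(X;Y) = H(X) + H(Y) - H(X,Y) = 0.0000 bits


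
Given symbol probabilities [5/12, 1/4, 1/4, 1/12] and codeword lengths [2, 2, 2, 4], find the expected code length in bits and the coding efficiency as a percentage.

Average length L = Σ p_i × l_i = 2.1667 bits
Entropy H = 1.8250 bits
Efficiency η = H/L × 100% = 84.23%


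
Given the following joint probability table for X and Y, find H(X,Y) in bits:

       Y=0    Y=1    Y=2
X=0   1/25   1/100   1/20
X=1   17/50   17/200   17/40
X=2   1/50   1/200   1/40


H(X,Y) = -Σ p(x,y) log₂ p(x,y)
  p(0,0)=1/25: -0.0400 × log₂(0.0400) = 0.1858
  p(0,1)=1/100: -0.0100 × log₂(0.0100) = 0.0664
  p(0,2)=1/20: -0.0500 × log₂(0.0500) = 0.2161
  p(1,0)=17/50: -0.3400 × log₂(0.3400) = 0.5292
  p(1,1)=17/200: -0.0850 × log₂(0.0850) = 0.3023
  p(1,2)=17/40: -0.4250 × log₂(0.4250) = 0.5246
  p(2,0)=1/50: -0.0200 × log₂(0.0200) = 0.1129
  p(2,1)=1/200: -0.0050 × log₂(0.0050) = 0.0382
  p(2,2)=1/40: -0.0250 × log₂(0.0250) = 0.1330
H(X,Y) = 2.1085 bits
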